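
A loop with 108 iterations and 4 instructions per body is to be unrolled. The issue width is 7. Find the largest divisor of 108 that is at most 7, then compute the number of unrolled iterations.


Largest divisor of 108 <= 7 is 6
New iterations = 108 / 6 = 18

18


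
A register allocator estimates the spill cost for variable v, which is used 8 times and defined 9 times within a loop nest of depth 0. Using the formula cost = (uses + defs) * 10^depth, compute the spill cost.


uses + defs = 8 + 9 = 17
10^0 = 1
Spill cost = 17 * 1 = 17

17


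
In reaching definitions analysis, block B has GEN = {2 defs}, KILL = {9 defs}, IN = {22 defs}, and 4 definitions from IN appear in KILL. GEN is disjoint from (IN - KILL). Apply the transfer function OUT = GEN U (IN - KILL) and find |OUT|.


IN - KILL: 22 - 4 = 18 surviving definitions
OUT = GEN + surviving = 2 + 18 = 20

20


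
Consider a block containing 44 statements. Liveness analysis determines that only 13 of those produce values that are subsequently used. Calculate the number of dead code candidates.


Dead code = total statements - live definitions
= 44 - 13 = 31

31


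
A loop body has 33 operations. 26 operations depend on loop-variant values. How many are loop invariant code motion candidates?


Invariant candidates = total - loop-dependent
= 33 - 26 = 7

7


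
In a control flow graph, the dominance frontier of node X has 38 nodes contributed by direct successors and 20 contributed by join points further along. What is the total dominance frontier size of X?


DF(X) = direct successor contributions + join point contributions
= 38 + 20 = 58

58


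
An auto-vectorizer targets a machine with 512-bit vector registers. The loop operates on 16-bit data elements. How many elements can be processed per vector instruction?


Width = SIMD bits / data type bits
= 512 / 16 = 32

32


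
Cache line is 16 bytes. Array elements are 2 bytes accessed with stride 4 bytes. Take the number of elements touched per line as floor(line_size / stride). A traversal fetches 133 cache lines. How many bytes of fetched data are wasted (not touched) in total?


Elements per line = floor(16 / 4) = 4
Bytes used per line = 4 * 2 = 8
Wasted per line = 16 - 8 = 8
Total wasted = 8 * 133 = 1064

1064


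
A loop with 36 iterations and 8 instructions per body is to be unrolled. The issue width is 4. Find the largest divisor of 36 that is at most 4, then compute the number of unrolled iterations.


Largest divisor of 36 <= 4 is 4
New iterations = 36 / 4 = 9

9


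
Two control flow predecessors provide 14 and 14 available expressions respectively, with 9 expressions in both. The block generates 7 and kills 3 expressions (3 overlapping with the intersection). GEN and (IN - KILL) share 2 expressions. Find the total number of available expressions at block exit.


IN = intersection of predecessors = 9
IN - KILL = 9 - 3 = 6
|OUT| = |GEN| + |IN - KILL| - |GEN ∩ (IN - KILL)| = 7 + 6 - 2 = 11

11


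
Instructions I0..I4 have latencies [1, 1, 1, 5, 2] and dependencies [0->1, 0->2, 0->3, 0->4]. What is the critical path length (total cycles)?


Compute longest path through dependency graph: dist(Ik) = max over predecessors of dist + latency(Ik).
dist(I0) = latency 1 = 1
dist(I1) = dist(I0) + 1 = 1 + 1 = 2
dist(I2) = dist(I0) + 1 = 1 + 1 = 2
dist(I3) = dist(I0) + 5 = 1 + 5 = 6
dist(I4) = dist(I0) + 2 = 1 + 2 = 3
Critical path = max dist = 6

6


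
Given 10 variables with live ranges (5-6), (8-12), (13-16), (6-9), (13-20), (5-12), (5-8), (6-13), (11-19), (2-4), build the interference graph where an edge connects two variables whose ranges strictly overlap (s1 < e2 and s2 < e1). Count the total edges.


Check all pairs for overlapping intervals.
Two intervals (s1,e1) and (s2,e2) overlap if s1 < e2 and s2 < e1.
v0 (5-6) vs v1..v9: overlaps v5, v6 -> 2
v1 (8-12) vs v2..v9: overlaps v3, v5, v7, v8 -> 4
v2 (13-16) vs v3..v9: overlaps v4, v8 -> 2
v3 (6-9) vs v4..v9: overlaps v5, v6, v7 -> 3
v4 (13-20) vs v5..v9: overlaps v8 -> 1
v5 (5-12) vs v6..v9: overlaps v6, v7, v8 -> 3
v6 (5-8) vs v7..v9: overlaps v7 -> 1
v7 (6-13) vs v8..v9: overlaps v8 -> 1
v8 (11-19) vs v9: overlaps none -> 0
Total overlapping pairs = 2 + 4 + 2 + 3 + 1 + 3 + 1 + 1 + 0 = 17

17


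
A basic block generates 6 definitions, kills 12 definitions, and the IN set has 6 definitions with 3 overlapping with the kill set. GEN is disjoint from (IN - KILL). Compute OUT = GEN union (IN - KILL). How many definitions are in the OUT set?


IN - KILL: 6 - 3 = 3 surviving definitions
OUT = GEN + surviving = 6 + 3 = 9

9


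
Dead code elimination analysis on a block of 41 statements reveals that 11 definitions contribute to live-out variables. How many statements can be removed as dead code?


Dead code = total statements - live definitions
= 41 - 11 = 30

30


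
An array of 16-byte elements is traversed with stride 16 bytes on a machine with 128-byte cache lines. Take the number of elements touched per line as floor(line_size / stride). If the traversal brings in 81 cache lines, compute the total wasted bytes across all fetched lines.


Elements per line = floor(128 / 16) = 8
Bytes used per line = 8 * 16 = 128
Wasted per line = 128 - 128 = 0
Total wasted = 0 * 81 = 0

0


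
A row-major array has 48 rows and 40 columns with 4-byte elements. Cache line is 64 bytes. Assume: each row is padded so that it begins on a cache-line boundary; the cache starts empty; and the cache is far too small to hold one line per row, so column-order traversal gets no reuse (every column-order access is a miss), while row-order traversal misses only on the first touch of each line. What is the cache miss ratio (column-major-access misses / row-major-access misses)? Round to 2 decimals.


Each row occupies 40 * 4 = 160 bytes and starts on a line boundary, so it spans ceil(160 / 64) = 3 cache lines.
Row-major traversal misses (one per line touched): 48 * ceil(40 * 4 / 64) = 144
Column-major traversal misses (no reuse, every access misses): 48 * 40 = 1920
Ratio = 1920 / 144 = 13.33

13.33


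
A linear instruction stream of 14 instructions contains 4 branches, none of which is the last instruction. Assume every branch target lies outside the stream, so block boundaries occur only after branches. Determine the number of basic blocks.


With no in-sequence branch targets, the leaders are the first instruction plus the instruction after each branch.
Number of basic blocks = branches + 1
= 4 + 1 = 5

5


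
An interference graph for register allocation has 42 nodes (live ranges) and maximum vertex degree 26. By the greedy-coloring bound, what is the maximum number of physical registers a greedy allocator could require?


Greedy coloring never needs more than (max_degree + 1) colors: when coloring a vertex, at most max_degree neighbors are already colored.
Upper bound = 26 + 1 = 27

27


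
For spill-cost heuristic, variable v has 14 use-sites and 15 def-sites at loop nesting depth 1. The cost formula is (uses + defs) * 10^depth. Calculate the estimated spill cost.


uses + defs = 14 + 15 = 29
10^1 = 10
Spill cost = 29 * 10 = 290

290


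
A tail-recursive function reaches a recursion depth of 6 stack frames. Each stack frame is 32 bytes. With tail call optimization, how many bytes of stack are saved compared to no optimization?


Without TCO: 6 * 32 = 192 bytes
With TCO: reuse 1 frame = 32 bytes
Savings = 192 - 32 = 160

160


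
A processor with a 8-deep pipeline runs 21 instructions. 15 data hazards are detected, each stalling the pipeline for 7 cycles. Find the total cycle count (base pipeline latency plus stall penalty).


Base cycles = 8 + 21 - 1 = 28
Total stalls = 15 * 7 = 105
Total = 28 + 105 = 133

133


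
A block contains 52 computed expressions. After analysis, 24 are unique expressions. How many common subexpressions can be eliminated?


CSE count = total expressions - unique expressions
= 52 - 24 = 28

28


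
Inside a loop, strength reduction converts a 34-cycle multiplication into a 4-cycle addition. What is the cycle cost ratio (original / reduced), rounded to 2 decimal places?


Ratio = mult_cost / add_cost = 34 / 4 = 8.5

8.5


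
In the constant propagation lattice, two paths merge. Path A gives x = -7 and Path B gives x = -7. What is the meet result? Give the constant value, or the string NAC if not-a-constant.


Meet operation: if both paths give the same constant, result is that constant; if they differ, result is NAC (not-a-constant).
Path A: -7, Path B: -7 -> equal
Result: constant -> -7

-7


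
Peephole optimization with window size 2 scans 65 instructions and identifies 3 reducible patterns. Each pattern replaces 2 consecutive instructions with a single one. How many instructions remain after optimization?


Each match removes 1 instructions.
Total removed = 3 * 1 = 3
Remaining = 65 - 3 = 62

62


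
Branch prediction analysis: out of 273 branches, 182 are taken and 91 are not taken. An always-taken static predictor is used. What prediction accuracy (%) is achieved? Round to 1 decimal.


Predictor: always-taken
Correct predictions = 182
Accuracy = 182 / 273 * 100 = 66.7%

66.7


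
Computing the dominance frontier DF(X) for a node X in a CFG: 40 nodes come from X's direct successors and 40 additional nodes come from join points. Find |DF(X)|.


DF(X) = direct successor contributions + join point contributions
= 40 + 40 = 80

80


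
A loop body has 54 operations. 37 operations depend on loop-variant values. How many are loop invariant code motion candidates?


Invariant candidates = total - loop-dependent
= 54 - 37 = 17

17


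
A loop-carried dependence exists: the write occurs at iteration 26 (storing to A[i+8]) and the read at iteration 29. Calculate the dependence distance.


Distance = read iteration - write iteration
= 29 - 26 = 3

3


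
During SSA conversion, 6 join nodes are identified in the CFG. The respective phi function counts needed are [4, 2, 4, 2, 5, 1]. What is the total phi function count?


Total phi functions = sum of phi functions at each join node
= 4 + 2 + 4 + 2 + 5 + 1 = 18

18


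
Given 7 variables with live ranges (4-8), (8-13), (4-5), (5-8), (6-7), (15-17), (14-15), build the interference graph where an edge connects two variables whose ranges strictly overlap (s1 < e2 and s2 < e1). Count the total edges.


Check all pairs for overlapping intervals.
Two intervals (s1,e1) and (s2,e2) overlap if s1 < e2 and s2 < e1.
v0 (4-8) vs v1..v6: overlaps v2, v3, v4 -> 3
v1 (8-13) vs v2..v6: overlaps none -> 0
v2 (4-5) vs v3..v6: overlaps none -> 0
v3 (5-8) vs v4..v6: overlaps v4 -> 1
v4 (6-7) vs v5..v6: overlaps none -> 0
v5 (15-17) vs v6: overlaps none -> 0
Total overlapping pairs = 3 + 0 + 0 + 1 + 0 + 0 = 4

4


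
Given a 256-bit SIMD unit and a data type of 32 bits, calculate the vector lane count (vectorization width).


Width = SIMD bits / data type bits
= 256 / 32 = 8

8


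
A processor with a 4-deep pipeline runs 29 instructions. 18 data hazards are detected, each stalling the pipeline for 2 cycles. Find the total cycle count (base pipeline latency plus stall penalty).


Base cycles = 4 + 29 - 1 = 32
Total stalls = 18 * 2 = 36
Total = 32 + 36 = 68

68


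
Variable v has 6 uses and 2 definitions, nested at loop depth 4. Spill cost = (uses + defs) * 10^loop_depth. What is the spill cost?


uses + defs = 6 + 2 = 8
10^4 = 10000
Spill cost = 8 * 10000 = 80000

80000


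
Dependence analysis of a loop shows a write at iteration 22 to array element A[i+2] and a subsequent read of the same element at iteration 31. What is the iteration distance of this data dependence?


Distance = read iteration - write iteration
= 31 - 22 = 9

9


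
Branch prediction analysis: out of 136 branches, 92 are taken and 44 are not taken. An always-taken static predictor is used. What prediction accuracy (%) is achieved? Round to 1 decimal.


Predictor: always-taken
Correct predictions = 92
Accuracy = 92 / 136 * 100 = 67.6%

67.6


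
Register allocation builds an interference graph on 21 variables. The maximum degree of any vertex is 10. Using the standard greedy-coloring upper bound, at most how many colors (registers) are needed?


Greedy coloring never needs more than (max_degree + 1) colors: when coloring a vertex, at most max_degree neighbors are already colored.
Upper bound = 10 + 1 = 11

11


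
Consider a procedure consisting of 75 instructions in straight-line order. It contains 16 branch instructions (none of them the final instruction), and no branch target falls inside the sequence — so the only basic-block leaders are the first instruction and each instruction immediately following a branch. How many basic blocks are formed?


With no in-sequence branch targets, the leaders are the first instruction plus the instruction after each branch.
Number of basic blocks = branches + 1
= 16 + 1 = 17

17


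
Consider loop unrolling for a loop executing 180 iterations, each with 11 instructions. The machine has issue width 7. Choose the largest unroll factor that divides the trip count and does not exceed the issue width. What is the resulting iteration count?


Largest divisor of 180 <= 7 is 6
New iterations = 180 / 6 = 30

30


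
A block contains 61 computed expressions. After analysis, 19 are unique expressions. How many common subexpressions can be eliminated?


CSE count = total expressions - unique expressions
= 61 - 19 = 42

42


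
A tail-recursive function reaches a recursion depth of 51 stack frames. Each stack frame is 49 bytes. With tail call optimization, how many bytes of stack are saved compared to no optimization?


Without TCO: 51 * 49 = 2499 bytes
With TCO: reuse 1 frame = 49 bytes
Savings = 2499 - 49 = 2450

2450


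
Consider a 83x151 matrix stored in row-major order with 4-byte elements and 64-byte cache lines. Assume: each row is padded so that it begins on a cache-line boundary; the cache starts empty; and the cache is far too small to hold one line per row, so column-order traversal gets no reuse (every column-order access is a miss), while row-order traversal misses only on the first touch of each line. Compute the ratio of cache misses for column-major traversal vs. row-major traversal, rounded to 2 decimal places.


Each row occupies 151 * 4 = 604 bytes and starts on a line boundary, so it spans ceil(604 / 64) = 10 cache lines.
Row-major traversal misses (one per line touched): 83 * ceil(151 * 4 / 64) = 830
Column-major traversal misses (no reuse, every access misses): 83 * 151 = 12533
Ratio = 12533 / 830 = 15.1

15.1


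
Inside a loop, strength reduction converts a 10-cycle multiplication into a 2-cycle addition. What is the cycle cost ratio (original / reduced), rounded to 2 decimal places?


Ratio = mult_cost / add_cost = 10 / 2 = 5.0

5.0


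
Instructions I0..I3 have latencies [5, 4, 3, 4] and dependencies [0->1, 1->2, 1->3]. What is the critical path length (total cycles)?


Compute longest path through dependency graph: dist(Ik) = max over predecessors of dist + latency(Ik).
dist(I0) = latency 5 = 5
dist(I1) = dist(I0) + 4 = 5 + 4 = 9
dist(I2) = dist(I1) + 3 = 9 + 3 = 12
dist(I3) = dist(I1) + 4 = 9 + 4 = 13
Critical path = max dist = 13

13


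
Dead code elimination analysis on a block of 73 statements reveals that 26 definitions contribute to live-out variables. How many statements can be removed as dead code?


Dead code = total statements - live definitions
= 73 - 26 = 47

47


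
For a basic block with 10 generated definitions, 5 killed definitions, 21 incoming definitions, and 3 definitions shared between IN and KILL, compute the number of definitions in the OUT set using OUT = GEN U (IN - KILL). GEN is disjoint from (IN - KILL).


IN - KILL: 21 - 3 = 18 surviving definitions
OUT = GEN + surviving = 10 + 18 = 28

28


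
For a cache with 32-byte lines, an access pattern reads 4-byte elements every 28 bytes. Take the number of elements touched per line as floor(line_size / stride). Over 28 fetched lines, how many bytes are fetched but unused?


Elements per line = floor(32 / 28) = 1
Bytes used per line = 1 * 4 = 4
Wasted per line = 32 - 4 = 28
Total wasted = 28 * 28 = 784

784


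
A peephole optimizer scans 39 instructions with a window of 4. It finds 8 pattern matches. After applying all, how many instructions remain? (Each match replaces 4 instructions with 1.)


Each match removes 3 instructions.
Total removed = 8 * 3 = 24
Remaining = 39 - 24 = 15

15


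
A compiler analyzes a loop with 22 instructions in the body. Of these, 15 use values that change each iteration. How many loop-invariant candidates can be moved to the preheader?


Invariant candidates = total - loop-dependent
= 22 - 15 = 7

7


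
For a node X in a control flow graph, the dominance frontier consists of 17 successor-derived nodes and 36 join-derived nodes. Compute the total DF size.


DF(X) = direct successor contributions + join point contributions
= 17 + 36 = 53

53


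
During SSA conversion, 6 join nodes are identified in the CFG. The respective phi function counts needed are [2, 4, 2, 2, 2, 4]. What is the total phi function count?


Total phi functions = sum of phi functions at each join node
= 2 + 4 + 2 + 2 + 2 + 4 = 16

16


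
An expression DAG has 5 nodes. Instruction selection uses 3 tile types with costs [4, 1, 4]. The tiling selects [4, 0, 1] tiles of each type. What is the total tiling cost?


Total cost = sum(count_i * cost_i)
= 4*4 + 0*1 + 1*4
= 20

20


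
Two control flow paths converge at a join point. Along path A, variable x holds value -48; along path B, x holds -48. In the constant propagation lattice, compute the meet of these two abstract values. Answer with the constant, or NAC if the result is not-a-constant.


Meet operation: if both paths give the same constant, result is that constant; if they differ, result is NAC (not-a-constant).
Path A: -48, Path B: -48 -> equal
Result: constant -> -48

-48


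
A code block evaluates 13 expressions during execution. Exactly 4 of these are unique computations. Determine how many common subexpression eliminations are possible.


CSE count = total expressions - unique expressions
= 13 - 4 = 9

9


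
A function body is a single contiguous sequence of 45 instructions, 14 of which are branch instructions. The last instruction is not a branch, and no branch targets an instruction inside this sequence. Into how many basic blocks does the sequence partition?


With no in-sequence branch targets, the leaders are the first instruction plus the instruction after each branch.
Number of basic blocks = branches + 1
= 14 + 1 = 15

15


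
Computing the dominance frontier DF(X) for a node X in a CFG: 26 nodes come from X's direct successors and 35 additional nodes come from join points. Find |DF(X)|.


DF(X) = direct successor contributions + join point contributions
= 26 + 35 = 61

61


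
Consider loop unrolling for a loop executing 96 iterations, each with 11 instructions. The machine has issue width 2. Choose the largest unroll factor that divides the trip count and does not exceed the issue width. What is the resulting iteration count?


Largest divisor of 96 <= 2 is 2
New iterations = 96 / 2 = 48

48


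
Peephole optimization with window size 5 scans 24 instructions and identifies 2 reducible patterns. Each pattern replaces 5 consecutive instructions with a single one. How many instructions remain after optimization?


Each match removes 4 instructions.
Total removed = 2 * 4 = 8
Remaining = 24 - 8 = 16

16


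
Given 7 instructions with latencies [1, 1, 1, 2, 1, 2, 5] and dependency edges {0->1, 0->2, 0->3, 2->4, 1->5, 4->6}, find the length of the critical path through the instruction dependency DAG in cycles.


Compute longest path through dependency graph: dist(Ik) = max over predecessors of dist + latency(Ik).
dist(I0) = latency 1 = 1
dist(I1) = dist(I0) + 1 = 1 + 1 = 2
dist(I2) = dist(I0) + 1 = 1 + 1 = 2
dist(I3) = dist(I0) + 2 = 1 + 2 = 3
dist(I4) = dist(I2) + 1 = 2 + 1 = 3
dist(I5) = dist(I1) + 2 = 2 + 2 = 4
dist(I6) = dist(I4) + 5 = 3 + 5 = 8
Critical path = max dist = 8

8


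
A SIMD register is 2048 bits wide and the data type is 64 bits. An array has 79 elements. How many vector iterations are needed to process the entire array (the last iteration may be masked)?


Width = 2048 / 64 = 32 elements per vector op
Iterations = ceil(79 / 32) = 3

3


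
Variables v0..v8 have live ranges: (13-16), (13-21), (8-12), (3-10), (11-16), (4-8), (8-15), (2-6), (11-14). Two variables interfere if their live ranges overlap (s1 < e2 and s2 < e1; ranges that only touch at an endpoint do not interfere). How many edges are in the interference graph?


Check all pairs for overlapping intervals.
Two intervals (s1,e1) and (s2,e2) overlap if s1 < e2 and s2 < e1.
v0 (13-16) vs v1..v8: overlaps v1, v4, v6, v8 -> 4
v1 (13-21) vs v2..v8: overlaps v4, v6, v8 -> 3
v2 (8-12) vs v3..v8: overlaps v3, v4, v6, v8 -> 4
v3 (3-10) vs v4..v8: overlaps v5, v6, v7 -> 3
v4 (11-16) vs v5..v8: overlaps v6, v8 -> 2
v5 (4-8) vs v6..v8: overlaps v7 -> 1
v6 (8-15) vs v7..v8: overlaps v8 -> 1
v7 (2-6) vs v8: overlaps none -> 0
Total overlapping pairs = 4 + 3 + 4 + 3 + 2 + 1 + 1 + 0 = 18

18


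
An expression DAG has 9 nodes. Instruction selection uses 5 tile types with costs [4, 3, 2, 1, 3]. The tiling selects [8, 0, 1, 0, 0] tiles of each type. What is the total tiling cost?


Total cost = sum(count_i * cost_i)
= 8*4 + 0*3 + 1*2 + 0*1 + 0*3
= 34

34


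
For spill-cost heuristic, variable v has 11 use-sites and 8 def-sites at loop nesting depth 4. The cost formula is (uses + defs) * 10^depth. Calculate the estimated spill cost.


uses + defs = 11 + 8 = 19
10^4 = 10000
Spill cost = 19 * 10000 = 190000

190000


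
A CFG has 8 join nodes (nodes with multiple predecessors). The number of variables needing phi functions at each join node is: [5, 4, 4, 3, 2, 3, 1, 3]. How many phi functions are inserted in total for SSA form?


Total phi functions = sum of phi functions at each join node
= 5 + 4 + 4 + 3 + 2 + 3 + 1 + 3 = 25

25


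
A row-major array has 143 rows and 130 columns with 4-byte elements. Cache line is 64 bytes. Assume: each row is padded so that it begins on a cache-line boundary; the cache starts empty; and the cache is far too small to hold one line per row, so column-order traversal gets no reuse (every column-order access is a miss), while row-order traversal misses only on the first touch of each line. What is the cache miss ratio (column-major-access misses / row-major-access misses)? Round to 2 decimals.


Each row occupies 130 * 4 = 520 bytes and starts on a line boundary, so it spans ceil(520 / 64) = 9 cache lines.
Row-major traversal misses (one per line touched): 143 * ceil(130 * 4 / 64) = 1287
Column-major traversal misses (no reuse, every access misses): 143 * 130 = 18590
Ratio = 18590 / 1287 = 14.44

14.44


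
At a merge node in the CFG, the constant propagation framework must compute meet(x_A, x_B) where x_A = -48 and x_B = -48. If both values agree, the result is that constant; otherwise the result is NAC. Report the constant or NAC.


Meet operation: if both paths give the same constant, result is that constant; if they differ, result is NAC (not-a-constant).
Path A: -48, Path B: -48 -> equal
Result: constant -> -48

-48


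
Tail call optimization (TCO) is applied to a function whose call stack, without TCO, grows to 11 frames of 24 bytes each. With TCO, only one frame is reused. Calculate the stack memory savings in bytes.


Without TCO: 11 * 24 = 264 bytes
With TCO: reuse 1 frame = 24 bytes
Savings = 264 - 24 = 240

240


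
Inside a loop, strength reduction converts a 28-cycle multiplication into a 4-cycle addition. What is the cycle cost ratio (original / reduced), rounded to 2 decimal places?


Ratio = mult_cost / add_cost = 28 / 4 = 7.0

7.0


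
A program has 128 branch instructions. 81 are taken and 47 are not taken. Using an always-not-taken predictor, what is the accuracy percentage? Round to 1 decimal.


Predictor: always-not-taken
Correct predictions = 47
Accuracy = 47 / 128 * 100 = 36.7%

36.7


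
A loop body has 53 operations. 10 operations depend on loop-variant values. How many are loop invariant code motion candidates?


Invariant candidates = total - loop-dependent
= 53 - 10 = 43

43


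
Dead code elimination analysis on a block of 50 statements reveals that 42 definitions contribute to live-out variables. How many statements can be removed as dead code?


Dead code = total statements - live definitions
= 50 - 42 = 8

8


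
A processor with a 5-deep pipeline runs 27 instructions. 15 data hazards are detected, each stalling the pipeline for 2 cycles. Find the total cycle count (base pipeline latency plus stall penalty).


Base cycles = 5 + 27 - 1 = 31
Total stalls = 15 * 2 = 30
Total = 31 + 30 = 61

61


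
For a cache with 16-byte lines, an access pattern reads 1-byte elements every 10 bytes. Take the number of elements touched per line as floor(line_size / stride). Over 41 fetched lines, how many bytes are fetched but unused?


Elements per line = floor(16 / 10) = 1
Bytes used per line = 1 * 1 = 1
Wasted per line = 16 - 1 = 15
Total wasted = 15 * 41 = 615

615


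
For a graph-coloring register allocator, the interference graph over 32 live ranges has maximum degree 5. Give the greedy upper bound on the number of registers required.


Greedy coloring never needs more than (max_degree + 1) colors: when coloring a vertex, at most max_degree neighbors are already colored.
Upper bound = 5 + 1 = 6

6


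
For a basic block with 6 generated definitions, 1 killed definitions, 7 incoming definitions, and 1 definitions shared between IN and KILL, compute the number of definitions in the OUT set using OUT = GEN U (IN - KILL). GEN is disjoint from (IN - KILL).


IN - KILL: 7 - 1 = 6 surviving definitions
OUT = GEN + surviving = 6 + 6 = 12

12


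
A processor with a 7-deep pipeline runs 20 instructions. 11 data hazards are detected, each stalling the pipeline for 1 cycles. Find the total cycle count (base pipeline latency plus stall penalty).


Base cycles = 7 + 20 - 1 = 26
Total stalls = 11 * 1 = 11
Total = 26 + 11 = 37

37


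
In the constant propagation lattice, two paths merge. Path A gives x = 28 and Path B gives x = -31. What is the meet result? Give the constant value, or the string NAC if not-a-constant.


Meet operation: if both paths give the same constant, result is that constant; if they differ, result is NAC (not-a-constant).
Path A: 28, Path B: -31 -> differ
Result: not-a-constant -> NAC

NAC


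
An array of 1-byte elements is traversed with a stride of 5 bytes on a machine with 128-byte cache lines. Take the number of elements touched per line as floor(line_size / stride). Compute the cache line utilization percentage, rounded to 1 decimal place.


Elements per cache line = floor(128 / 5) = 25
Bytes used = 25 * 1 = 25
Utilization = 25 / 128 * 100 = 19.5%

19.5


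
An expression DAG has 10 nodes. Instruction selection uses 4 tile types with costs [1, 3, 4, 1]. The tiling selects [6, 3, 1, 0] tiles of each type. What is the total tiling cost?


Total cost = sum(count_i * cost_i)
= 6*1 + 3*3 + 1*4 + 0*1
= 19

19


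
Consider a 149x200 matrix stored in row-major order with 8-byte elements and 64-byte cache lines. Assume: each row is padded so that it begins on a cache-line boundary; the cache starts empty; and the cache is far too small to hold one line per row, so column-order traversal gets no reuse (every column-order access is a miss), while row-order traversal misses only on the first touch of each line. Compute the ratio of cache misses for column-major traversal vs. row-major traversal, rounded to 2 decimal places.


Each row occupies 200 * 8 = 1600 bytes and starts on a line boundary, so it spans ceil(1600 / 64) = 25 cache lines.
Row-major traversal misses (one per line touched): 149 * ceil(200 * 8 / 64) = 3725
Column-major traversal misses (no reuse, every access misses): 149 * 200 = 29800
Ratio = 29800 / 3725 = 8.0

8.0


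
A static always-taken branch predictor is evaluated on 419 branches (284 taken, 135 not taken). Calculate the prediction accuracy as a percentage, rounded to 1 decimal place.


Predictor: always-taken
Correct predictions = 284
Accuracy = 284 / 419 * 100 = 67.8%

67.8


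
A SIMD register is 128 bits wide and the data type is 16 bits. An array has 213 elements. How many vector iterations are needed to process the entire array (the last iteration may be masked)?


Width = 128 / 16 = 8 elements per vector op
Iterations = ceil(213 / 8) = 27

27


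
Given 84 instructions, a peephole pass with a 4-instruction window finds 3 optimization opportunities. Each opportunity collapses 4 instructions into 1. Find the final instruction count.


Each match removes 3 instructions.
Total removed = 3 * 3 = 9
Remaining = 84 - 9 = 75

75


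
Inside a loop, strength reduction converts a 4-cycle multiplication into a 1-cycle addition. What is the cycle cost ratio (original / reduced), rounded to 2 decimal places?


Ratio = mult_cost / add_cost = 4 / 1 = 4.0

4.0


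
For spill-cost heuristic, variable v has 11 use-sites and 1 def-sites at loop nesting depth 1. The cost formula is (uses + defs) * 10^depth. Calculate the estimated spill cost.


uses + defs = 11 + 1 = 12
10^1 = 10
Spill cost = 12 * 10 = 120

120


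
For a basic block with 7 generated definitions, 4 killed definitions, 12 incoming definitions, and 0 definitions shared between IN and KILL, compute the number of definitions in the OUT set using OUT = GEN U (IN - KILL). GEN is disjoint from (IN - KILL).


IN - KILL: 12 - 0 = 12 surviving definitions
OUT = GEN + surviving = 7 + 12 = 19

19


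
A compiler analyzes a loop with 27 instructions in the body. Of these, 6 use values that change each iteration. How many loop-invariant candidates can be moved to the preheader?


Invariant candidates = total - loop-dependent
= 27 - 6 = 21

21


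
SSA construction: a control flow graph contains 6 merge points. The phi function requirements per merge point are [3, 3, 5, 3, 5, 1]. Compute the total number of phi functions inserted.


Total phi functions = sum of phi functions at each join node
= 3 + 3 + 5 + 3 + 5 + 1 = 20

20


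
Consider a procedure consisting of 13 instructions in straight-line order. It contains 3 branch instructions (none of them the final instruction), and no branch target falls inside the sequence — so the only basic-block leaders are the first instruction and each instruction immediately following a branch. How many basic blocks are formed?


With no in-sequence branch targets, the leaders are the first instruction plus the instruction after each branch.
Number of basic blocks = branches + 1
= 3 + 1 = 4

4


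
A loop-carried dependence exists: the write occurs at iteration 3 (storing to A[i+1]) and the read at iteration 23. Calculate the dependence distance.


Distance = read iteration - write iteration
= 23 - 3 = 20

20


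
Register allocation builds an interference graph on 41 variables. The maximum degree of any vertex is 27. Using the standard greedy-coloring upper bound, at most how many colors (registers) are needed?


Greedy coloring never needs more than (max_degree + 1) colors: when coloring a vertex, at most max_degree neighbors are already colored.
Upper bound = 27 + 1 = 28

28


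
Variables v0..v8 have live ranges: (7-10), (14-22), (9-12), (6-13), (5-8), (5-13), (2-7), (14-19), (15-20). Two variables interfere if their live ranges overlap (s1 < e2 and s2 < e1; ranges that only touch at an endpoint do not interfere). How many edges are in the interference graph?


Check all pairs for overlapping intervals.
Two intervals (s1,e1) and (s2,e2) overlap if s1 < e2 and s2 < e1.
v0 (7-10) vs v1..v8: overlaps v2, v3, v4, v5 -> 4
v1 (14-22) vs v2..v8: overlaps v7, v8 -> 2
v2 (9-12) vs v3..v8: overlaps v3, v5 -> 2
v3 (6-13) vs v4..v8: overlaps v4, v5, v6 -> 3
v4 (5-8) vs v5..v8: overlaps v5, v6 -> 2
v5 (5-13) vs v6..v8: overlaps v6 -> 1
v6 (2-7) vs v7..v8: overlaps none -> 0
v7 (14-19) vs v8: overlaps v8 -> 1
Total overlapping pairs = 4 + 2 + 2 + 3 + 2 + 1 + 0 + 1 = 15

15


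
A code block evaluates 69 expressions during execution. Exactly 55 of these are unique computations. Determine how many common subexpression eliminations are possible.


CSE count = total expressions - unique expressions
= 69 - 55 = 14

14


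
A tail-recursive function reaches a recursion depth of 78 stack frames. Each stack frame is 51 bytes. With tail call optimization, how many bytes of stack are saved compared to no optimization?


Without TCO: 78 * 51 = 3978 bytes
With TCO: reuse 1 frame = 51 bytes
Savings = 3978 - 51 = 3927

3927


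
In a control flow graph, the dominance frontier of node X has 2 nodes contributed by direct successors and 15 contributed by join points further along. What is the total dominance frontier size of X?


DF(X) = direct successor contributions + join point contributions
= 2 + 15 = 17

17


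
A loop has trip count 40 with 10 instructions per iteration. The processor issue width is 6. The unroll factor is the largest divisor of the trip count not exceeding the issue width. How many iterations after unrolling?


Largest divisor of 40 <= 6 is 5
New iterations = 40 / 5 = 8

8


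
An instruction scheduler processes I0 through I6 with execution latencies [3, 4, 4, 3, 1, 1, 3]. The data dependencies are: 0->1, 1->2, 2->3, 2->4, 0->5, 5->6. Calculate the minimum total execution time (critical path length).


Compute longest path through dependency graph: dist(Ik) = max over predecessors of dist + latency(Ik).
dist(I0) = latency 3 = 3
dist(I1) = dist(I0) + 4 = 3 + 4 = 7
dist(I2) = dist(I1) + 4 = 7 + 4 = 11
dist(I3) = dist(I2) + 3 = 11 + 3 = 14
dist(I4) = dist(I2) + 1 = 11 + 1 = 12
dist(I5) = dist(I0) + 1 = 3 + 1 = 4
dist(I6) = dist(I5) + 3 = 4 + 3 = 7
Critical path = max dist = 14

14


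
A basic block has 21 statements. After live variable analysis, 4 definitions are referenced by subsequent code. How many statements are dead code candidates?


Dead code = total statements - live definitions
= 21 - 4 = 17

17


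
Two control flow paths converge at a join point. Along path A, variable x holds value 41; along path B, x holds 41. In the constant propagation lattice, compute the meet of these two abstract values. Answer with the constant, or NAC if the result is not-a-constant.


Meet operation: if both paths give the same constant, result is that constant; if they differ, result is NAC (not-a-constant).
Path A: 41, Path B: 41 -> equal
Result: constant -> 41

41


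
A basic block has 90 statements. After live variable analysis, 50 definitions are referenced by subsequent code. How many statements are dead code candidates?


Dead code = total statements - live definitions
= 90 - 50 = 40

40


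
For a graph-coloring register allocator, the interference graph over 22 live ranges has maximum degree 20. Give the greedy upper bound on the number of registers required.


Greedy coloring never needs more than (max_degree + 1) colors: when coloring a vertex, at most max_degree neighbors are already colored.
Upper bound = 20 + 1 = 21

21


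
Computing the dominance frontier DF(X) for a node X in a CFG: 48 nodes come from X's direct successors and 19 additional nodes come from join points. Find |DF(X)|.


DF(X) = direct successor contributions + join point contributions
= 48 + 19 = 67

67


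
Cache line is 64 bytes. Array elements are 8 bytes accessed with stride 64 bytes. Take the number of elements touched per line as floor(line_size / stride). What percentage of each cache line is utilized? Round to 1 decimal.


Elements per cache line = floor(64 / 64) = 1
Bytes used = 1 * 8 = 8
Utilization = 8 / 64 * 100 = 12.5%

12.5


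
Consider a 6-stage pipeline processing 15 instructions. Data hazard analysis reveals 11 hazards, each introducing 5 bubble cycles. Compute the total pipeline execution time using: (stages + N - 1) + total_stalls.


Base cycles = 6 + 15 - 1 = 20
Total stalls = 11 * 5 = 55
Total = 20 + 55 = 75

75


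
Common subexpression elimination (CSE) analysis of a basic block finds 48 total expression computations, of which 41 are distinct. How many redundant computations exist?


CSE count = total expressions - unique expressions
= 48 - 41 = 7

7


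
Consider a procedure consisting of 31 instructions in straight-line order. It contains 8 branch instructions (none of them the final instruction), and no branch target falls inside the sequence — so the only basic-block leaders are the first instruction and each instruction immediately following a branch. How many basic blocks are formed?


With no in-sequence branch targets, the leaders are the first instruction plus the instruction after each branch.
Number of basic blocks = branches + 1
= 8 + 1 = 9

9


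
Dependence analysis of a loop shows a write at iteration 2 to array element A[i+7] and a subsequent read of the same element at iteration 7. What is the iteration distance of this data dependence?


Distance = read iteration - write iteration
= 7 - 2 = 5

5


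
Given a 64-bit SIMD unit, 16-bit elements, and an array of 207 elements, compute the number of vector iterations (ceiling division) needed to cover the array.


Width = 64 / 16 = 4 elements per vector op
Iterations = ceil(207 / 4) = 52

52


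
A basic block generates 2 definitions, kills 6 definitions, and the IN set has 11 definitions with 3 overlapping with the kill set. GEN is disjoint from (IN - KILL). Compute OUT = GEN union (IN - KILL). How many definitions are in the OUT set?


IN - KILL: 11 - 3 = 8 surviving definitions
OUT = GEN + surviving = 2 + 8 = 10

10


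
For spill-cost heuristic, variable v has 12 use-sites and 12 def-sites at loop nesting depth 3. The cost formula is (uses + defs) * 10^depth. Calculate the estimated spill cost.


uses + defs = 12 + 12 = 24
10^3 = 1000
Spill cost = 24 * 1000 = 24000

24000


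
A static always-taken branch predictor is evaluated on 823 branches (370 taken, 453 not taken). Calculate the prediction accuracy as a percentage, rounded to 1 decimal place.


Predictor: always-taken
Correct predictions = 370
Accuracy = 370 / 823 * 100 = 45.0%

45.0


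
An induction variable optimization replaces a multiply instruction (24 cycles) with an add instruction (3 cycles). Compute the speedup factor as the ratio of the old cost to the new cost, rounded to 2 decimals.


Ratio = mult_cost / add_cost = 24 / 3 = 8.0

8.0


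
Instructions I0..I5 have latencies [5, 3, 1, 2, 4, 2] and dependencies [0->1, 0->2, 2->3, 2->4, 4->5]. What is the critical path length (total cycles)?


Compute longest path through dependency graph: dist(Ik) = max over predecessors of dist + latency(Ik).
dist(I0) = latency 5 = 5
dist(I1) = dist(I0) + 3 = 5 + 3 = 8
dist(I2) = dist(I0) + 1 = 5 + 1 = 6
dist(I3) = dist(I2) + 2 = 6 + 2 = 8
dist(I4) = dist(I2) + 4 = 6 + 4 = 10
dist(I5) = dist(I4) + 2 = 10 + 2 = 12
Critical path = max dist = 12

12


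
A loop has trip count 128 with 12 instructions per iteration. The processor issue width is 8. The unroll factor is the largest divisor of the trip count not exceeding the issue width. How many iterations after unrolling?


Largest divisor of 128 <= 8 is 8
New iterations = 128 / 8 = 16

16


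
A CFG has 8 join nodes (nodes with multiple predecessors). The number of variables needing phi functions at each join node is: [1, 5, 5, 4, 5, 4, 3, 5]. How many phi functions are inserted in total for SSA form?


Total phi functions = sum of phi functions at each join node
= 1 + 5 + 5 + 4 + 5 + 4 + 3 + 5 = 32

32
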